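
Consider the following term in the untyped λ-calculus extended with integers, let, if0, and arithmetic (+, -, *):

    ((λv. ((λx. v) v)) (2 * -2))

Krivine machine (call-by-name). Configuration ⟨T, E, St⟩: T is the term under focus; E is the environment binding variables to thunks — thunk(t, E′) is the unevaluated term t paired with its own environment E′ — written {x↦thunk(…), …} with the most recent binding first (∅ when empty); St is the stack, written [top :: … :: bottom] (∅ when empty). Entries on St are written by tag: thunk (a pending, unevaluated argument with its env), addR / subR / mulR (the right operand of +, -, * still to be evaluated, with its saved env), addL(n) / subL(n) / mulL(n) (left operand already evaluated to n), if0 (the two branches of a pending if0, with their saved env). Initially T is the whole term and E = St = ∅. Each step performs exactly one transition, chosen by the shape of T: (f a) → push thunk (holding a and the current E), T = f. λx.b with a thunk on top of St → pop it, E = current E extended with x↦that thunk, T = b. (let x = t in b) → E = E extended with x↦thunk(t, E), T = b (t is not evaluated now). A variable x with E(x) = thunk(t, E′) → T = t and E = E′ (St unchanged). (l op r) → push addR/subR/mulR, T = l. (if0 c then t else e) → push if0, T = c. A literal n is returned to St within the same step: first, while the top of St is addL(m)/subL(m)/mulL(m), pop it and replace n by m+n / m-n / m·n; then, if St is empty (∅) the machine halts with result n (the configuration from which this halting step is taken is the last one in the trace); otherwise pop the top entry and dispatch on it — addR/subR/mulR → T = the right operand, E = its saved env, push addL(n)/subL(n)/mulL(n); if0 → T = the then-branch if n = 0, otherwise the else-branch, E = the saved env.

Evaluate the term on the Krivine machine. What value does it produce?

Answer: -4

Execution trace:
t=0: ⟨T=((λv. ((λx. v) v)) (2 * -2)); E=∅; St=∅⟩
t=1: ⟨T=(λv. ((λx. v) v)); E=∅; St=[thunk]⟩
t=2: ⟨T=((λx. v) v); E={v↦thunk((2 * -2), ∅)}; St=∅⟩
t=3: ⟨T=(λx. v); E={v↦thunk((2 * -2), ∅)}; St=[thunk]⟩
t=4: ⟨T=v; E={x↦thunk(v, {v↦thunk((2 * -2), ∅)}), v↦thunk((2 * -2), ∅)}; St=∅⟩
t=5: ⟨T=(2 * -2); E=∅; St=∅⟩
t=6: ⟨T=2; E=∅; St=[mulR]⟩
t=7: ⟨T=-2; E=∅; St=[mulL(2)]⟩
→ final value -4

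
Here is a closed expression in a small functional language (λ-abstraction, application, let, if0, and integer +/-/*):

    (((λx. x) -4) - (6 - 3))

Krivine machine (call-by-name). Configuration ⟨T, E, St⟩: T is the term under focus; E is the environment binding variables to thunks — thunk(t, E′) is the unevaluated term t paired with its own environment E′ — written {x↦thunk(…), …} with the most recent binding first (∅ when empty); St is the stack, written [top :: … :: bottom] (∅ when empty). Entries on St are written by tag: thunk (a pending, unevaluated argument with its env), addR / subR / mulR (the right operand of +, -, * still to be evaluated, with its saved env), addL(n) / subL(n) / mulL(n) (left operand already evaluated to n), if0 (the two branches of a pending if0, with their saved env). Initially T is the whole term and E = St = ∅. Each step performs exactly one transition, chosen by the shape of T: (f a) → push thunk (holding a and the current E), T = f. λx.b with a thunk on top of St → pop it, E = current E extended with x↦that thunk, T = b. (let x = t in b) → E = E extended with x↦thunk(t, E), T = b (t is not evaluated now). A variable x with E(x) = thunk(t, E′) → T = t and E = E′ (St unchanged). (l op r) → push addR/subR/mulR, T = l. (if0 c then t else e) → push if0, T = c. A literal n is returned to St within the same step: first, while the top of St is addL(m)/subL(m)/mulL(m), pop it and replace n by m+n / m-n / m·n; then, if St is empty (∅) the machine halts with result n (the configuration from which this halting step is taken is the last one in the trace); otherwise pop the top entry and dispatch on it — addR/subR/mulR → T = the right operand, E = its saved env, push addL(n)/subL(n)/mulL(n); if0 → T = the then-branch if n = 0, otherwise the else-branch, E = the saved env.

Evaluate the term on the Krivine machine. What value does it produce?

t=0: [T=(((λx. x) -4) - (6 - 3)) | E=∅ | St=∅]
t=1: [T=((λx. x) -4) | E=∅ | St=[subR]]
t=2: [T=(λx. x) | E=∅ | St=[thunk :: subR]]
t=3: [T=x | E={x↦thunk(-4, ∅)} | St=[subR]]
t=4: [T=-4 | E=∅ | St=[subR]]
t=5: [T=(6 - 3) | E=∅ | St=[subL(-4)]]
t=6: [T=6 | E=∅ | St=[subR :: subL(-4)]]
t=7: [T=3 | E=∅ | St=[subL(6) :: subL(-4)]]
→ final value -7

Answer: -7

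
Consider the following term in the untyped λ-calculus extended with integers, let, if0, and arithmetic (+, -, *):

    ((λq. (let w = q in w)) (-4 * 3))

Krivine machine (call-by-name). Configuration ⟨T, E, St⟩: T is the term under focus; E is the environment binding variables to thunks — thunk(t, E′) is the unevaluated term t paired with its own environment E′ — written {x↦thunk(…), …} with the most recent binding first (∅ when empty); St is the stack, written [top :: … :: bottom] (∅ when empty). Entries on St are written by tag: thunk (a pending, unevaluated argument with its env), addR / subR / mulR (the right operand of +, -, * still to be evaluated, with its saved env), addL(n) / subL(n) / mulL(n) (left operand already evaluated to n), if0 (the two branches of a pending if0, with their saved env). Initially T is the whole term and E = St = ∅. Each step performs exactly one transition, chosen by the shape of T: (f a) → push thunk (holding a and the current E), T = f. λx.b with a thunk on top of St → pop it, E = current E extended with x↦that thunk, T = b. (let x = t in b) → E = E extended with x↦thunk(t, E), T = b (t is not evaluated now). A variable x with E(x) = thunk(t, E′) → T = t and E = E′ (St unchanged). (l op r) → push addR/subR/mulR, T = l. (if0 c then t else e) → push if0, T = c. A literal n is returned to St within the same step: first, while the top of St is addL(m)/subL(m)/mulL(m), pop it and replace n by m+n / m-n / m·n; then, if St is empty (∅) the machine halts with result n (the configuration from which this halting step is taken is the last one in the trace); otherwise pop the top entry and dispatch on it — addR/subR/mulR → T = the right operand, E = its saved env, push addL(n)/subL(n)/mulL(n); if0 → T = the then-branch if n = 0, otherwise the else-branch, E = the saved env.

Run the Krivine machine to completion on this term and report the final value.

Answer: -12

Execution trace:
step 0: ⟨T=((λq. (let w = q in w)) (-4 * 3)); E=∅; St=∅⟩
step 1: ⟨T=(λq. (let w = q in w)); E=∅; St=[thunk]⟩
step 2: ⟨T=(let w = q in w); E={q↦thunk((-4 * 3), ∅)}; St=∅⟩
step 3: ⟨T=w; E={w↦thunk(q, {q↦thunk((-4 * 3), ∅)}), q↦thunk((-4 * 3), ∅)}; St=∅⟩
step 4: ⟨T=q; E={q↦thunk((-4 * 3), ∅)}; St=∅⟩
step 5: ⟨T=(-4 * 3); E=∅; St=∅⟩
step 6: ⟨T=-4; E=∅; St=[mulR]⟩
step 7: ⟨T=3; E=∅; St=[mulL(-4)]⟩
→ final value -12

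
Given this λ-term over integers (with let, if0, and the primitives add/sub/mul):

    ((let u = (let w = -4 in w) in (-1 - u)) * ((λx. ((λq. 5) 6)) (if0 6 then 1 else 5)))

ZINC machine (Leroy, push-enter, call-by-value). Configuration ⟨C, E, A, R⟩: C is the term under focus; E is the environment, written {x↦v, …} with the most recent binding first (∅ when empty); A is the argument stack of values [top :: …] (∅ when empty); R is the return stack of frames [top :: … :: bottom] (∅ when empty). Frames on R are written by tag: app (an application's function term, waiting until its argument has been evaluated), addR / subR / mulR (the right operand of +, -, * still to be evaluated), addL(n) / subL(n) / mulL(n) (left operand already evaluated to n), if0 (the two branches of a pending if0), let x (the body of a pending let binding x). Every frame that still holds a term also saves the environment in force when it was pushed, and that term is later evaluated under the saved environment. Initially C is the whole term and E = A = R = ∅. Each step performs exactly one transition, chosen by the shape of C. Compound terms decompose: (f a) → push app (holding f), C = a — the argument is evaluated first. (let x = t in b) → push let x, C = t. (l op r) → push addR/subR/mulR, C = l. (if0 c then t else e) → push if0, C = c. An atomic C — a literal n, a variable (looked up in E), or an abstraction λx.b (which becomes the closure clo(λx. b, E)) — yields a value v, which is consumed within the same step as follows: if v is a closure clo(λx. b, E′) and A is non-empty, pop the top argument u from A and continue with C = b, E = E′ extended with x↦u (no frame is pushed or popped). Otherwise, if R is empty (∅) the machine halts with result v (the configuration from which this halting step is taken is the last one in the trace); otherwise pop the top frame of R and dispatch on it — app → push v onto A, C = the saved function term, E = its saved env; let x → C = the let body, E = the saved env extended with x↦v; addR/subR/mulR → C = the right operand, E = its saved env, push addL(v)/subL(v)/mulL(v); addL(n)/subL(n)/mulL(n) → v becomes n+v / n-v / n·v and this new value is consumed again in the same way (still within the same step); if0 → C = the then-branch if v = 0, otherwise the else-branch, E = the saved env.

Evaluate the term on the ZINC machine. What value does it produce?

Answer: 15

Machine steps:
t=0: <C=((let u = (let w = -4 in w) in (-1 - u)) * ((λx. ((λq. 5) 6)) (if0 6 then 1 else 5))), E=∅, A=∅, R=∅>
t=1: <C=(let u = (let w = -4 in w) in (-1 - u)), E=∅, A=∅, R=[mulR]>
t=2: <C=(let w = -4 in w), E=∅, A=∅, R=[let u :: mulR]>
t=3: <C=-4, E=∅, A=∅, R=[let w :: let u :: mulR]>
t=4: <C=w, E={w↦-4}, A=∅, R=[let u :: mulR]>
t=5: <C=(-1 - u), E={u↦-4}, A=∅, R=[mulR]>
t=6: <C=-1, E={u↦-4}, A=∅, R=[subR :: mulR]>
t=7: <C=u, E={u↦-4}, A=∅, R=[subL(-1) :: mulR]>
t=8: <C=((λx. ((λq. 5) 6)) (if0 6 then 1 else 5)), E=∅, A=∅, R=[mulL(3)]>
t=9: <C=(if0 6 then 1 else 5), E=∅, A=∅, R=[app :: mulL(3)]>
t=10: <C=6, E=∅, A=∅, R=[if0 :: app :: mulL(3)]>
t=11: <C=5, E=∅, A=∅, R=[app :: mulL(3)]>
t=12: <C=(λx. ((λq. 5) 6)), E=∅, A=[5], R=[mulL(3)]>
t=13: <C=((λq. 5) 6), E={x↦5}, A=∅, R=[mulL(3)]>
t=14: <C=6, E={x↦5}, A=∅, R=[app :: mulL(3)]>
t=15: <C=(λq. 5), E={x↦5}, A=[6], R=[mulL(3)]>
t=16: <C=5, E={q↦6, x↦5}, A=∅, R=[mulL(3)]>
→ final value 15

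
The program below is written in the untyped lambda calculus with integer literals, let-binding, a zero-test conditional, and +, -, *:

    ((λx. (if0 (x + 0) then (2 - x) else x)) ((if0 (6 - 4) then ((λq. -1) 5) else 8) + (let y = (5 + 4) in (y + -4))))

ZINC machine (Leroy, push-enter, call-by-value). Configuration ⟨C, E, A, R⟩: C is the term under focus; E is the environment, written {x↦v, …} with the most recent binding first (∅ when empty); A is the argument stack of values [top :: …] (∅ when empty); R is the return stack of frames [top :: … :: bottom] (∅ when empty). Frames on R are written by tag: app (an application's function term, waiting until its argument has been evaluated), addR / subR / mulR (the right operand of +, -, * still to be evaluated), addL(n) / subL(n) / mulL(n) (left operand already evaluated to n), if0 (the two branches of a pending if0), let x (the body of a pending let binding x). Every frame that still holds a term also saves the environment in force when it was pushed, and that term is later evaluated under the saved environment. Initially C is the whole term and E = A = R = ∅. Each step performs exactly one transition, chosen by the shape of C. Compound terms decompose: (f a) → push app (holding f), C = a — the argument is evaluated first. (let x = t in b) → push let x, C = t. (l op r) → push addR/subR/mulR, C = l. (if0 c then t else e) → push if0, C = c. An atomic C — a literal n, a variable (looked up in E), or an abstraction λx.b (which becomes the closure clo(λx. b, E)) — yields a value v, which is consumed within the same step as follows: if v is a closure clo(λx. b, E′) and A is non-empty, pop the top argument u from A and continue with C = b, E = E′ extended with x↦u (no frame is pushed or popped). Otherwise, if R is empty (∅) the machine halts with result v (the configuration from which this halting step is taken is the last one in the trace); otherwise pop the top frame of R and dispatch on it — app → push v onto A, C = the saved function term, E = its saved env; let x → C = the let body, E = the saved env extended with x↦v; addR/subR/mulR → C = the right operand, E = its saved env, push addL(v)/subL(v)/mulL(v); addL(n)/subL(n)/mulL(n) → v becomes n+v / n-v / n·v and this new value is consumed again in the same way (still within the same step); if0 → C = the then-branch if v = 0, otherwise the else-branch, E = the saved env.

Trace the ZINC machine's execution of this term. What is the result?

Answer: 13

Machine steps:
t=0: <C=((λx. (if0 (x + 0) then (2 - x) else x)) ((if0 (6 - 4) then ((λq. -1) 5) else 8) + (let y = (5 + 4) in (y + -4)))), E=∅, A=∅, R=∅>
t=1: <C=((if0 (6 - 4) then ((λq. -1) 5) else 8) + (let y = (5 + 4) in (y + -4))), E=∅, A=∅, R=[app]>
t=2: <C=(if0 (6 - 4) then ((λq. -1) 5) else 8), E=∅, A=∅, R=[addR :: app]>
t=3: <C=(6 - 4), E=∅, A=∅, R=[if0 :: addR :: app]>
t=4: <C=6, E=∅, A=∅, R=[subR :: if0 :: addR :: app]>
t=5: <C=4, E=∅, A=∅, R=[subL(6) :: if0 :: addR :: app]>
t=6: <C=8, E=∅, A=∅, R=[addR :: app]>
t=7: <C=(let y = (5 + 4) in (y + -4)), E=∅, A=∅, R=[addL(8) :: app]>
t=8: <C=(5 + 4), E=∅, A=∅, R=[let y :: addL(8) :: app]>
t=9: <C=5, E=∅, A=∅, R=[addR :: let y :: addL(8) :: app]>
t=10: <C=4, E=∅, A=∅, R=[addL(5) :: let y :: addL(8) :: app]>
t=11: <C=(y + -4), E={y↦9}, A=∅, R=[addL(8) :: app]>
t=12: <C=y, E={y↦9}, A=∅, R=[addR :: addL(8) :: app]>
t=13: <C=-4, E={y↦9}, A=∅, R=[addL(9) :: addL(8) :: app]>
t=14: <C=(λx. (if0 (x + 0) then (2 - x) else x)), E=∅, A=[13], R=∅>
t=15: <C=(if0 (x + 0) then (2 - x) else x), E={x↦13}, A=∅, R=∅>
t=16: <C=(x + 0), E={x↦13}, A=∅, R=[if0]>
t=17: <C=x, E={x↦13}, A=∅, R=[addR :: if0]>
t=18: <C=0, E={x↦13}, A=∅, R=[addL(13) :: if0]>
t=19: <C=x, E={x↦13}, A=∅, R=∅>
→ final value 13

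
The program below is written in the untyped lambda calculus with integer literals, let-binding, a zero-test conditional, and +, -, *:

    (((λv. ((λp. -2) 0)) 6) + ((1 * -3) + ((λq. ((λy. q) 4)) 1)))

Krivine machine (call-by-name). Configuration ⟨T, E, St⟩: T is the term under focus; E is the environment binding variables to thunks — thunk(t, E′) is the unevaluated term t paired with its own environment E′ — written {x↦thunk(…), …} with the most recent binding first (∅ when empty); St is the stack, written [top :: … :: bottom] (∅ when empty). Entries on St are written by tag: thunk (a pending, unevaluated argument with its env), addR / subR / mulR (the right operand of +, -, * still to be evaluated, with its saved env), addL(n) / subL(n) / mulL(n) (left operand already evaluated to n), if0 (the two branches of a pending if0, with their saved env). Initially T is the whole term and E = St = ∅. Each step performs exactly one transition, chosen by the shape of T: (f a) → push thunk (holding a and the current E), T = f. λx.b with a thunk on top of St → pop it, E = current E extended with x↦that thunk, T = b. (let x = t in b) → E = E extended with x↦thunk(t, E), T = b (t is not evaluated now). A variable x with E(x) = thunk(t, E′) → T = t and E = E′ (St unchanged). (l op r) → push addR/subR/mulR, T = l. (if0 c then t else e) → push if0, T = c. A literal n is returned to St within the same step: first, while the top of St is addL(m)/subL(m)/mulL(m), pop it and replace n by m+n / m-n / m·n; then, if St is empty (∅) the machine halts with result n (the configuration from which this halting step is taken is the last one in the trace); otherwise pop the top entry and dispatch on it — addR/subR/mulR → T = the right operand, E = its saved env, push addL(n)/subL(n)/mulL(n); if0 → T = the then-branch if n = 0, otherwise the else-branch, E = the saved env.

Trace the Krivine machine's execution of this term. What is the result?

Answer: -4

Execution trace:
t=0: <T=(((λv. ((λp. -2) 0)) 6) + ((1 * -3) + ((λq. ((λy. q) 4)) 1))), E=∅, St=∅>
t=1: <T=((λv. ((λp. -2) 0)) 6), E=∅, St=[addR]>
t=2: <T=(λv. ((λp. -2) 0)), E=∅, St=[thunk :: addR]>
t=3: <T=((λp. -2) 0), E={v↦thunk(6, ∅)}, St=[addR]>
t=4: <T=(λp. -2), E={v↦thunk(6, ∅)}, St=[thunk :: addR]>
t=5: <T=-2, E={p↦thunk(0, {v↦thunk(6, ∅)}), v↦thunk(6, ∅)}, St=[addR]>
t=6: <T=((1 * -3) + ((λq. ((λy. q) 4)) 1)), E=∅, St=[addL(-2)]>
t=7: <T=(1 * -3), E=∅, St=[addR :: addL(-2)]>
t=8: <T=1, E=∅, St=[mulR :: addR :: addL(-2)]>
t=9: <T=-3, E=∅, St=[mulL(1) :: addR :: addL(-2)]>
t=10: <T=((λq. ((λy. q) 4)) 1), E=∅, St=[addL(-3) :: addL(-2)]>
t=11: <T=(λq. ((λy. q) 4)), E=∅, St=[thunk :: addL(-3) :: addL(-2)]>
t=12: <T=((λy. q) 4), E={q↦thunk(1, ∅)}, St=[addL(-3) :: addL(-2)]>
t=13: <T=(λy. q), E={q↦thunk(1, ∅)}, St=[thunk :: addL(-3) :: addL(-2)]>
t=14: <T=q, E={y↦thunk(4, {q↦thunk(1, ∅)}), q↦thunk(1, ∅)}, St=[addL(-3) :: addL(-2)]>
t=15: <T=1, E=∅, St=[addL(-3) :: addL(-2)]>
→ final value -4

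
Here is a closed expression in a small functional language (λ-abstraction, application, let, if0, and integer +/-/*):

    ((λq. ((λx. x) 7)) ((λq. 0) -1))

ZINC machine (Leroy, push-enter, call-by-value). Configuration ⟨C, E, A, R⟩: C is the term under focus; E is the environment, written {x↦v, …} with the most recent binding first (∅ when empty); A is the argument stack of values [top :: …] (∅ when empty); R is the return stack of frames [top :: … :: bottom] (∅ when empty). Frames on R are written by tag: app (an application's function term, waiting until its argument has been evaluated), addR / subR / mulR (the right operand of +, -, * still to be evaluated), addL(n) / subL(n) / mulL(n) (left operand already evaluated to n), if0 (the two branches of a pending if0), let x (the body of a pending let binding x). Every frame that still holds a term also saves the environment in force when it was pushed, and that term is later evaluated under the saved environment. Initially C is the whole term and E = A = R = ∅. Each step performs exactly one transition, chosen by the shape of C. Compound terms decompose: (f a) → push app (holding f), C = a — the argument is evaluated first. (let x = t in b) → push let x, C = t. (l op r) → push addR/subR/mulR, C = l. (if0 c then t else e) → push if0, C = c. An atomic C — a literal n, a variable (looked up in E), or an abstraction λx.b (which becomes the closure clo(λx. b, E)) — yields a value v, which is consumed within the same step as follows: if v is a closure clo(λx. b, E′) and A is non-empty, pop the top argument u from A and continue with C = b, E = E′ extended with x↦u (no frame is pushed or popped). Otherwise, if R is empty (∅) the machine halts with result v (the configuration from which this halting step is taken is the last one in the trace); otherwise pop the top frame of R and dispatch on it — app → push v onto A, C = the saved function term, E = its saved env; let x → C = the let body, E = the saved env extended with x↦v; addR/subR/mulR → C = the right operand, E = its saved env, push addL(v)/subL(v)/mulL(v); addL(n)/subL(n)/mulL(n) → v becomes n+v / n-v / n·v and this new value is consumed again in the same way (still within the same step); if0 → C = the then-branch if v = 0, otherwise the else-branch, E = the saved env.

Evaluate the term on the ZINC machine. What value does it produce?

0. [C=((λq. ((λx. x) 7)) ((λq. 0) -1)) | E=∅ | A=∅ | R=∅]
1. [C=((λq. 0) -1) | E=∅ | A=∅ | R=[app]]
2. [C=-1 | E=∅ | A=∅ | R=[app :: app]]
3. [C=(λq. 0) | E=∅ | A=[-1] | R=[app]]
4. [C=0 | E={q↦-1} | A=∅ | R=[app]]
5. [C=(λq. ((λx. x) 7)) | E=∅ | A=[0] | R=∅]
6. [C=((λx. x) 7) | E={q↦0} | A=∅ | R=∅]
7. [C=7 | E={q↦0} | A=∅ | R=[app]]
8. [C=(λx. x) | E={q↦0} | A=[7] | R=∅]
9. [C=x | E={x↦7, q↦0} | A=∅ | R=∅]
→ final value 7

Answer: 7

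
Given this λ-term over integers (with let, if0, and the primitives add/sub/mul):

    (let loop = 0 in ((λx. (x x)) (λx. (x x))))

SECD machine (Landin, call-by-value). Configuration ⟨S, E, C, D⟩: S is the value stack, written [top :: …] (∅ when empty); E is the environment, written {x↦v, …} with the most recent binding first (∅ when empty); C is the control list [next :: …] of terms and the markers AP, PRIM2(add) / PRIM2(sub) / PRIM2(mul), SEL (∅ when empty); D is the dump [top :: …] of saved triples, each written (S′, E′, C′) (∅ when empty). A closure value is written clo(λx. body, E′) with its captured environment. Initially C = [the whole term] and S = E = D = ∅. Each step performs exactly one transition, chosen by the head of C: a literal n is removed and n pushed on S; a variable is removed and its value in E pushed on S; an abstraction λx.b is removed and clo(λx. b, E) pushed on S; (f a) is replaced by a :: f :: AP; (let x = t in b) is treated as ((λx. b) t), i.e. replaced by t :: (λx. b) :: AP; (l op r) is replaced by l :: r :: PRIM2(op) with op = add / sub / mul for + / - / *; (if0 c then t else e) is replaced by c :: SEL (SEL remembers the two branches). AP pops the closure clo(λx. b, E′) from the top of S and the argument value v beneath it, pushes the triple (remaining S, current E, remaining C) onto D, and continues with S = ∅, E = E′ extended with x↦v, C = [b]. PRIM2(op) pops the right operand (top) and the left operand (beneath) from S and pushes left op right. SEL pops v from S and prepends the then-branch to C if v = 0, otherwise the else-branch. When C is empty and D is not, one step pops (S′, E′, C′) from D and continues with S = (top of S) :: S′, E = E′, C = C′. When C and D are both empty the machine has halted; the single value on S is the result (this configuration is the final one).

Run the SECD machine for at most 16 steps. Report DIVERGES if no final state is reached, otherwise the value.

step 0: <S=∅, E=∅, C=[(let loop = 0 in ((λx. (x x)) (λx. (x x))))], D=∅>
step 1: <S=∅, E=∅, C=[0 :: (λloop. ((λx. (x x)) (λx. (x x)))) :: AP], D=∅>
step 2: <S=[0], E=∅, C=[(λloop. ((λx. (x x)) (λx. (x x)))) :: AP], D=∅>
step 3: <S=[clo(λloop. ((λx. (x x)) (λx. (x x))), ∅) :: 0], E=∅, C=[AP], D=∅>
step 4: <S=∅, E={loop↦0}, C=[((λx. (x x)) (λx. (x x)))], D=[(∅, ∅, ∅)]>
step 5: <S=∅, E={loop↦0}, C=[(λx. (x x)) :: (λx. (x x)) :: AP], D=[(∅, ∅, ∅)]>
step 6: <S=[clo(λx. (x x), {loop↦0})], E={loop↦0}, C=[(λx. (x x)) :: AP], D=[(∅, ∅, ∅)]>
step 7: <S=[clo(λx. (x x), {loop↦0}) :: clo(λx. (x x), {loop↦0})], E={loop↦0}, C=[AP], D=[(∅, ∅, ∅)]>
step 8: <S=∅, E={x↦clo(λx. (x x), {loop↦0}), loop↦0}, C=[(x x)], D=[(∅, {loop↦0}, ∅) :: (∅, ∅, ∅)]>
step 9: <S=∅, E={x↦clo(λx. (x x), {loop↦0}), loop↦0}, C=[x :: x :: AP], D=[(∅, {loop↦0}, ∅) :: (∅, ∅, ∅)]>
step 10: <S=[clo(λx. (x x), {loop↦0})], E={x↦clo(λx. (x x), {loop↦0}), loop↦0}, C=[x :: AP], D=[(∅, {loop↦0}, ∅) :: (∅, ∅, ∅)]>
step 11: <S=[clo(λx. (x x), {loop↦0}) :: clo(λx. (x x), {loop↦0})], E={x↦clo(λx. (x x), {loop↦0}), loop↦0}, C=[AP], D=[(∅, {loop↦0}, ∅) :: (∅, ∅, ∅)]>
step 12: <S=∅, E={x↦clo(λx. (x x), {loop↦0}), loop↦0}, C=[(x x)], D=[(∅, {x↦clo(λx. (x x), {loop↦0}), loop↦0}, ∅) :: (∅, {loop↦0}, ∅) :: (∅, ∅, ∅)]>
step 13: <S=∅, E={x↦clo(λx. (x x), {loop↦0}), loop↦0}, C=[x :: x :: AP], D=[(∅, {x↦clo(λx. (x x), {loop↦0}), loop↦0}, ∅) :: (∅, {loop↦0}, ∅) :: (∅, ∅, ∅)]>
step 14: <S=[clo(λx. (x x), {loop↦0})], E={x↦clo(λx. (x x), {loop↦0}), loop↦0}, C=[x :: AP], D=[(∅, {x↦clo(λx. (x x), {loop↦0}), loop↦0}, ∅) :: (∅, {loop↦0}, ∅) :: (∅, ∅, ∅)]>
step 15: <S=[clo(λx. (x x), {loop↦0}) :: clo(λx. (x x), {loop↦0})], E={x↦clo(λx. (x x), {loop↦0}), loop↦0}, C=[AP], D=[(∅, {x↦clo(λx. (x x), {loop↦0}), loop↦0}, ∅) :: (∅, {loop↦0}, ∅) :: (∅, ∅, ∅)]>
step 16: <S=∅, E={x↦clo(λx. (x x), {loop↦0}), loop↦0}, C=[(x x)], D=[(∅, {x↦clo(λx. (x x), {loop↦0}), loop↦0}, ∅) :: (∅, {x↦clo(λx. (x x), {loop↦0}), loop↦0}, ∅) :: (∅, {loop↦0}, ∅) :: (∅, ∅, ∅)]>
→ 16 transitions taken and the configuration is still not final: no result within 16 steps

Answer: DIVERGES (no final state within 16 steps)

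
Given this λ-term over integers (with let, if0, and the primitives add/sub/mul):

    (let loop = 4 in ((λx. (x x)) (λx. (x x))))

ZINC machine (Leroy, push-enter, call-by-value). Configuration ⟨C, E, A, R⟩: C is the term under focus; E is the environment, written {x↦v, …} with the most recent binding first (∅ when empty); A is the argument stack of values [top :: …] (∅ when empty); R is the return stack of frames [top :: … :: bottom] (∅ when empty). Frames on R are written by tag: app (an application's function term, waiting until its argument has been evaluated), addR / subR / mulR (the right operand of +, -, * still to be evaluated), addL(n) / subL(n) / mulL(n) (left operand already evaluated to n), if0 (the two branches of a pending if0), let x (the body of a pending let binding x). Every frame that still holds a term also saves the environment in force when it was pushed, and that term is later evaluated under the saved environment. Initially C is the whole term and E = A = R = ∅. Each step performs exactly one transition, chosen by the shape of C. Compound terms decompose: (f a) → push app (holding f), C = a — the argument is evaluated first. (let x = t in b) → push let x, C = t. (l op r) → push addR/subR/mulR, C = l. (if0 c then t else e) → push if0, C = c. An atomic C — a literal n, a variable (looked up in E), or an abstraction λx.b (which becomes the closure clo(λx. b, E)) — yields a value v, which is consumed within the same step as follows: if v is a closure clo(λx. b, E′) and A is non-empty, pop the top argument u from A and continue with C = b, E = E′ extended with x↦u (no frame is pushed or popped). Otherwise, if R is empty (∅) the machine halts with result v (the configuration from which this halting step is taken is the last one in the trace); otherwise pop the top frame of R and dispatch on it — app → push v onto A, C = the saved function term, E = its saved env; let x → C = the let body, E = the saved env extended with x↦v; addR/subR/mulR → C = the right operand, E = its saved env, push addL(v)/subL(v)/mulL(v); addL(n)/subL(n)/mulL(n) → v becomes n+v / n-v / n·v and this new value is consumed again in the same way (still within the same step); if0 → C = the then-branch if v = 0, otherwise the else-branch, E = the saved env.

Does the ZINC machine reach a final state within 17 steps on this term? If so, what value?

Answer: DIVERGES (no final state within 17 steps)

Execution trace:
[0] ⟨C=(let loop = 4 in ((λx. (x x)) (λx. (x x)))); E=∅; A=∅; R=∅⟩
[1] ⟨C=4; E=∅; A=∅; R=[let loop]⟩
[2] ⟨C=((λx. (x x)) (λx. (x x))); E={loop↦4}; A=∅; R=∅⟩
[3] ⟨C=(λx. (x x)); E={loop↦4}; A=∅; R=[app]⟩
[4] ⟨C=(λx. (x x)); E={loop↦4}; A=[clo(λx. (x x), {loop↦4})]; R=∅⟩
[5] ⟨C=(x x); E={x↦clo(λx. (x x), {loop↦4}), loop↦4}; A=∅; R=∅⟩
[6] ⟨C=x; E={x↦clo(λx. (x x), {loop↦4}), loop↦4}; A=∅; R=[app]⟩
[7] ⟨C=x; E={x↦clo(λx. (x x), {loop↦4}), loop↦4}; A=[clo(λx. (x x), {loop↦4})]; R=∅⟩
… configuration repeats with period 3 (steps 5–7 recur indefinitely) …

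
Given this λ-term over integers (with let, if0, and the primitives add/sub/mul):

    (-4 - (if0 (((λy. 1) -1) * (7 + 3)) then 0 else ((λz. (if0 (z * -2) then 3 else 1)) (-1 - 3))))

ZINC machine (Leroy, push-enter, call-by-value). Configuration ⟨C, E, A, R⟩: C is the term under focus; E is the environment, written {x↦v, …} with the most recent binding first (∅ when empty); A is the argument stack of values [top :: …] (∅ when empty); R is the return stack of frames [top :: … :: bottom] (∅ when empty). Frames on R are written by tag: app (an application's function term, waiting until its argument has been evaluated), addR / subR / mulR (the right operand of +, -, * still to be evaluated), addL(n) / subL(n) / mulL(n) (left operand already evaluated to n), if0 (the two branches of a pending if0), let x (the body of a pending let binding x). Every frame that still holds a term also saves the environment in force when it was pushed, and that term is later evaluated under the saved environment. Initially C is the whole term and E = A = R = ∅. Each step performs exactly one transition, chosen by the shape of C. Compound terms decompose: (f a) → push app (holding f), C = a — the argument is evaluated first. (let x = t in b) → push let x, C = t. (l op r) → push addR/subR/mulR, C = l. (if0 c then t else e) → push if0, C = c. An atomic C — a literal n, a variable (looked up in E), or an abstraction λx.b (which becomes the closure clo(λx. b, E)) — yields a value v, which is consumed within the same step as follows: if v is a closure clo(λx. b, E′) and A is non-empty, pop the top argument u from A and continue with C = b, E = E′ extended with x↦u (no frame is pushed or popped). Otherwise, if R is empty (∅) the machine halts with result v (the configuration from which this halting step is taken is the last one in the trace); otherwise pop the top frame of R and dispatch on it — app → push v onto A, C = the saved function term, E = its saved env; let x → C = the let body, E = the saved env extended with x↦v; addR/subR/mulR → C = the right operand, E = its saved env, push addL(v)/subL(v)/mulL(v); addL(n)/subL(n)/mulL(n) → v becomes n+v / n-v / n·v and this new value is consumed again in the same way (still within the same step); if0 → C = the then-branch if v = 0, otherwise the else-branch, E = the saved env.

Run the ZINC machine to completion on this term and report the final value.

[0] ⟨C=(-4 - (if0 (((λy. 1) -1) * (7 + 3)) then 0 else ((λz. (if0 (z * -2) then 3 else 1)) (-1 - 3)))); E=∅; A=∅; R=∅⟩
[1] ⟨C=-4; E=∅; A=∅; R=[subR]⟩
[2] ⟨C=(if0 (((λy. 1) -1) * (7 + 3)) then 0 else ((λz. (if0 (z * -2) then 3 else 1)) (-1 - 3))); E=∅; A=∅; R=[subL(-4)]⟩
[3] ⟨C=(((λy. 1) -1) * (7 + 3)); E=∅; A=∅; R=[if0 :: subL(-4)]⟩
[4] ⟨C=((λy. 1) -1); E=∅; A=∅; R=[mulR :: if0 :: subL(-4)]⟩
[5] ⟨C=-1; E=∅; A=∅; R=[app :: mulR :: if0 :: subL(-4)]⟩
[6] ⟨C=(λy. 1); E=∅; A=[-1]; R=[mulR :: if0 :: subL(-4)]⟩
[7] ⟨C=1; E={y↦-1}; A=∅; R=[mulR :: if0 :: subL(-4)]⟩
[8] ⟨C=(7 + 3); E=∅; A=∅; R=[mulL(1) :: if0 :: subL(-4)]⟩
[9] ⟨C=7; E=∅; A=∅; R=[addR :: mulL(1) :: if0 :: subL(-4)]⟩
[10] ⟨C=3; E=∅; A=∅; R=[addL(7) :: mulL(1) :: if0 :: subL(-4)]⟩
[11] ⟨C=((λz. (if0 (z * -2) then 3 else 1)) (-1 - 3)); E=∅; A=∅; R=[subL(-4)]⟩
[12] ⟨C=(-1 - 3); E=∅; A=∅; R=[app :: subL(-4)]⟩
[13] ⟨C=-1; E=∅; A=∅; R=[subR :: app :: subL(-4)]⟩
[14] ⟨C=3; E=∅; A=∅; R=[subL(-1) :: app :: subL(-4)]⟩
[15] ⟨C=(λz. (if0 (z * -2) then 3 else 1)); E=∅; A=[-4]; R=[subL(-4)]⟩
[16] ⟨C=(if0 (z * -2) then 3 else 1); E={z↦-4}; A=∅; R=[subL(-4)]⟩
[17] ⟨C=(z * -2); E={z↦-4}; A=∅; R=[if0 :: subL(-4)]⟩
[18] ⟨C=z; E={z↦-4}; A=∅; R=[mulR :: if0 :: subL(-4)]⟩
[19] ⟨C=-2; E={z↦-4}; A=∅; R=[mulL(-4) :: if0 :: subL(-4)]⟩
[20] ⟨C=1; E={z↦-4}; A=∅; R=[subL(-4)]⟩
→ final value -5

Answer: -5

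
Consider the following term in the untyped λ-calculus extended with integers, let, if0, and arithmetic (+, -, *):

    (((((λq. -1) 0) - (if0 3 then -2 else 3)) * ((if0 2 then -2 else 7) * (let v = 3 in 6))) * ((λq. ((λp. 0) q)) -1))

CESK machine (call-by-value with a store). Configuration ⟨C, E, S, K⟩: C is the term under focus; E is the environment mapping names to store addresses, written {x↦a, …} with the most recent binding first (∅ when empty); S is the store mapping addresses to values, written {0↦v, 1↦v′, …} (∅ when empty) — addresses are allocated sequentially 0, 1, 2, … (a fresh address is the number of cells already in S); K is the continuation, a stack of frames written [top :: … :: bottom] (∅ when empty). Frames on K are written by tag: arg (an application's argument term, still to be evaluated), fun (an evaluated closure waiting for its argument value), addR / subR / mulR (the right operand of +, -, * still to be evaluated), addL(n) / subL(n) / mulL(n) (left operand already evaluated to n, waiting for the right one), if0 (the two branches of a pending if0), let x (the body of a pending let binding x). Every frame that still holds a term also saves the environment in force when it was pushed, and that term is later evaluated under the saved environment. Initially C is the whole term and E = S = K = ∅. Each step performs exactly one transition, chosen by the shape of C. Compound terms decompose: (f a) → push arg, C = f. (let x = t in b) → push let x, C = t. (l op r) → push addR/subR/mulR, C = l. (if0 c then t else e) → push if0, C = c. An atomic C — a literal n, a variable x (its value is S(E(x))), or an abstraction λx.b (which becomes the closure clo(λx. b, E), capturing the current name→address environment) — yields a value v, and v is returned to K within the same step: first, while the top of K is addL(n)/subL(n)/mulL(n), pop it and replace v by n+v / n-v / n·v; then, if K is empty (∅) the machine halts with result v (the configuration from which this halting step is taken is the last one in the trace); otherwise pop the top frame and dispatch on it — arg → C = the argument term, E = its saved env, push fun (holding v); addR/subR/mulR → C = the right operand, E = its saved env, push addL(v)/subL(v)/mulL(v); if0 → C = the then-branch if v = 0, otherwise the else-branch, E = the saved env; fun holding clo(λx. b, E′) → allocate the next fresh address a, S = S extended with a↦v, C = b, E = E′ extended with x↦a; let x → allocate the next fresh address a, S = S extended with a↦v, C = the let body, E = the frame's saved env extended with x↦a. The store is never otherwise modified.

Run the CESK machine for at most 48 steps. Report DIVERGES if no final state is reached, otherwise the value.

Answer: 0

Derivation:
[0] <C=(((((λq. -1) 0) - (if0 3 then -2 else 3)) * ((if0 2 then -2 else 7) * (let v = 3 in 6))) * ((λq. ((λp. 0) q)) -1)), E=∅, S=∅, K=∅>
[1] <C=((((λq. -1) 0) - (if0 3 then -2 else 3)) * ((if0 2 then -2 else 7) * (let v = 3 in 6))), E=∅, S=∅, K=[mulR]>
[2] <C=(((λq. -1) 0) - (if0 3 then -2 else 3)), E=∅, S=∅, K=[mulR :: mulR]>
[3] <C=((λq. -1) 0), E=∅, S=∅, K=[subR :: mulR :: mulR]>
[4] <C=(λq. -1), E=∅, S=∅, K=[arg :: subR :: mulR :: mulR]>
[5] <C=0, E=∅, S=∅, K=[fun :: subR :: mulR :: mulR]>
[6] <C=-1, E={q↦0}, S={0↦0}, K=[subR :: mulR :: mulR]>
[7] <C=(if0 3 then -2 else 3), E=∅, S={0↦0}, K=[subL(-1) :: mulR :: mulR]>
[8] <C=3, E=∅, S={0↦0}, K=[if0 :: subL(-1) :: mulR :: mulR]>
[9] <C=3, E=∅, S={0↦0}, K=[subL(-1) :: mulR :: mulR]>
[10] <C=((if0 2 then -2 else 7) * (let v = 3 in 6)), E=∅, S={0↦0}, K=[mulL(-4) :: mulR]>
[11] <C=(if0 2 then -2 else 7), E=∅, S={0↦0}, K=[mulR :: mulL(-4) :: mulR]>
[12] <C=2, E=∅, S={0↦0}, K=[if0 :: mulR :: mulL(-4) :: mulR]>
[13] <C=7, E=∅, S={0↦0}, K=[mulR :: mulL(-4) :: mulR]>
[14] <C=(let v = 3 in 6), E=∅, S={0↦0}, K=[mulL(7) :: mulL(-4) :: mulR]>
[15] <C=3, E=∅, S={0↦0}, K=[let v :: mulL(7) :: mulL(-4) :: mulR]>
[16] <C=6, E={v↦1}, S={0↦0, 1↦3}, K=[mulL(7) :: mulL(-4) :: mulR]>
[17] <C=((λq. ((λp. 0) q)) -1), E=∅, S={0↦0, 1↦3}, K=[mulL(-168)]>
[18] <C=(λq. ((λp. 0) q)), E=∅, S={0↦0, 1↦3}, K=[arg :: mulL(-168)]>
[19] <C=-1, E=∅, S={0↦0, 1↦3}, K=[fun :: mulL(-168)]>
[20] <C=((λp. 0) q), E={q↦2}, S={0↦0, 1↦3, 2↦-1}, K=[mulL(-168)]>
[21] <C=(λp. 0), E={q↦2}, S={0↦0, 1↦3, 2↦-1}, K=[arg :: mulL(-168)]>
[22] <C=q, E={q↦2}, S={0↦0, 1↦3, 2↦-1}, K=[fun :: mulL(-168)]>
[23] <C=0, E={p↦3, q↦2}, S={0↦0, 1↦3, 2↦-1, 3↦-1}, K=[mulL(-168)]>
→ final value 0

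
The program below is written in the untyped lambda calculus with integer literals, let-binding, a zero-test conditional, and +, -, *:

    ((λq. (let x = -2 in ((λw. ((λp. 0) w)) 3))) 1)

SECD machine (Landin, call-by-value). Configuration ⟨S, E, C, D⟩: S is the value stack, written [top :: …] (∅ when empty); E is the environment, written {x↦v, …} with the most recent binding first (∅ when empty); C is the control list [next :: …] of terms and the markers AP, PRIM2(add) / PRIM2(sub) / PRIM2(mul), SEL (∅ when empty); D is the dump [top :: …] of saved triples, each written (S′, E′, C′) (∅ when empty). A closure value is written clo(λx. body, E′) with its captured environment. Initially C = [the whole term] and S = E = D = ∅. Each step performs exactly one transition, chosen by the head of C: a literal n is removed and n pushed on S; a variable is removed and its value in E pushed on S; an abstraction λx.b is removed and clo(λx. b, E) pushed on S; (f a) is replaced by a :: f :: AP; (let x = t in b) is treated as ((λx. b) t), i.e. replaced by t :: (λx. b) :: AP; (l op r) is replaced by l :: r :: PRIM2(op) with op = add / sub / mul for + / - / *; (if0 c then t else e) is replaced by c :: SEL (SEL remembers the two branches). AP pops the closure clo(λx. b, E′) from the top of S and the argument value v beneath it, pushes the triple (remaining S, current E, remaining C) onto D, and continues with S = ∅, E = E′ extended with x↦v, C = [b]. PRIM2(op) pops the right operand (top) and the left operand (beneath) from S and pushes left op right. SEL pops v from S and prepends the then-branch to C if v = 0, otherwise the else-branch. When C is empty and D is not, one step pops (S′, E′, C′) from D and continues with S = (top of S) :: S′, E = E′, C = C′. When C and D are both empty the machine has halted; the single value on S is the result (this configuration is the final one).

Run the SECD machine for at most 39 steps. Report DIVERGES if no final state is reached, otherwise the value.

0. [S=∅ | E=∅ | C=[((λq. (let x = -2 in ((λw. ((λp. 0) w)) 3))) 1)] | D=∅]
1. [S=∅ | E=∅ | C=[1 :: (λq. (let x = -2 in ((λw. ((λp. 0) w)) 3))) :: AP] | D=∅]
2. [S=[1] | E=∅ | C=[(λq. (let x = -2 in ((λw. ((λp. 0) w)) 3))) :: AP] | D=∅]
3. [S=[clo(λq. (let x = -2 in ((λw. ((λp. 0) w)) 3)), ∅) :: 1] | E=∅ | C=[AP] | D=∅]
4. [S=∅ | E={q↦1} | C=[(let x = -2 in ((λw. ((λp. 0) w)) 3))] | D=[(∅, ∅, ∅)]]
5. [S=∅ | E={q↦1} | C=[-2 :: (λx. ((λw. ((λp. 0) w)) 3)) :: AP] | D=[(∅, ∅, ∅)]]
6. [S=[-2] | E={q↦1} | C=[(λx. ((λw. ((λp. 0) w)) 3)) :: AP] | D=[(∅, ∅, ∅)]]
7. [S=[clo(λx. ((λw. ((λp. 0) w)) 3), {q↦1}) :: -2] | E={q↦1} | C=[AP] | D=[(∅, ∅, ∅)]]
8. [S=∅ | E={x↦-2, q↦1} | C=[((λw. ((λp. 0) w)) 3)] | D=[(∅, {q↦1}, ∅) :: (∅, ∅, ∅)]]
9. [S=∅ | E={x↦-2, q↦1} | C=[3 :: (λw. ((λp. 0) w)) :: AP] | D=[(∅, {q↦1}, ∅) :: (∅, ∅, ∅)]]
10. [S=[3] | E={x↦-2, q↦1} | C=[(λw. ((λp. 0) w)) :: AP] | D=[(∅, {q↦1}, ∅) :: (∅, ∅, ∅)]]
11. [S=[clo(λw. ((λp. 0) w), {x↦-2, q↦1}) :: 3] | E={x↦-2, q↦1} | C=[AP] | D=[(∅, {q↦1}, ∅) :: (∅, ∅, ∅)]]
12. [S=∅ | E={w↦3, x↦-2, q↦1} | C=[((λp. 0) w)] | D=[(∅, {x↦-2, q↦1}, ∅) :: (∅, {q↦1}, ∅) :: (∅, ∅, ∅)]]
13. [S=∅ | E={w↦3, x↦-2, q↦1} | C=[w :: (λp. 0) :: AP] | D=[(∅, {x↦-2, q↦1}, ∅) :: (∅, {q↦1}, ∅) :: (∅, ∅, ∅)]]
14. [S=[3] | E={w↦3, x↦-2, q↦1} | C=[(λp. 0) :: AP] | D=[(∅, {x↦-2, q↦1}, ∅) :: (∅, {q↦1}, ∅) :: (∅, ∅, ∅)]]
15. [S=[clo(λp. 0, {w↦3, x↦-2, q↦1}) :: 3] | E={w↦3, x↦-2, q↦1} | C=[AP] | D=[(∅, {x↦-2, q↦1}, ∅) :: (∅, {q↦1}, ∅) :: (∅, ∅, ∅)]]
16. [S=∅ | E={p↦3, w↦3, x↦-2, q↦1} | C=[0] | D=[(∅, {w↦3, x↦-2, q↦1}, ∅) :: (∅, {x↦-2, q↦1}, ∅) :: (∅, {q↦1}, ∅) :: (∅, ∅, ∅)]]
17. [S=[0] | E={p↦3, w↦3, x↦-2, q↦1} | C=∅ | D=[(∅, {w↦3, x↦-2, q↦1}, ∅) :: (∅, {x↦-2, q↦1}, ∅) :: (∅, {q↦1}, ∅) :: (∅, ∅, ∅)]]
18. [S=[0] | E={w↦3, x↦-2, q↦1} | C=∅ | D=[(∅, {x↦-2, q↦1}, ∅) :: (∅, {q↦1}, ∅) :: (∅, ∅, ∅)]]
19. [S=[0] | E={x↦-2, q↦1} | C=∅ | D=[(∅, {q↦1}, ∅) :: (∅, ∅, ∅)]]
20. [S=[0] | E={q↦1} | C=∅ | D=[(∅, ∅, ∅)]]
21. [S=[0] | E=∅ | C=∅ | D=∅]
→ final value 0

Answer: 0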